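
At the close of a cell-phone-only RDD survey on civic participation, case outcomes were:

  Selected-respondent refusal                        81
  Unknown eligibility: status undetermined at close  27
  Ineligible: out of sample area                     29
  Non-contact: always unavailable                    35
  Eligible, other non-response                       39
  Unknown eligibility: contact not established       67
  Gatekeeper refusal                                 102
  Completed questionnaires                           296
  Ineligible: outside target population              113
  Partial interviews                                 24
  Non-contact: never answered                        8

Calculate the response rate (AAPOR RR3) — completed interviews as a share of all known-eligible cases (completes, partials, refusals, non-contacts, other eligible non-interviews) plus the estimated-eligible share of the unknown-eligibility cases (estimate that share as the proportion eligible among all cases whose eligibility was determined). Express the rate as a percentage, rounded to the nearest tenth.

Refusal or break-off = 102 + 81 = 183
Non-contacts = 8 + 35 = 43
Unknown eligibility = 67 + 27 = 94
Out of scope = 113 + 29 = 142
Num: 296
Determined eligible: 296 + 24 + 183 + 43 + 39 = 585
e = 585 / (585 + 142) = 585 / 727 = 0.8047
e × U: 0.8047 × 94 = 75.64
Denom: 585 + 75.64 = 660.64
RR3 = 296 / 660.64 = 0.4481

44.8%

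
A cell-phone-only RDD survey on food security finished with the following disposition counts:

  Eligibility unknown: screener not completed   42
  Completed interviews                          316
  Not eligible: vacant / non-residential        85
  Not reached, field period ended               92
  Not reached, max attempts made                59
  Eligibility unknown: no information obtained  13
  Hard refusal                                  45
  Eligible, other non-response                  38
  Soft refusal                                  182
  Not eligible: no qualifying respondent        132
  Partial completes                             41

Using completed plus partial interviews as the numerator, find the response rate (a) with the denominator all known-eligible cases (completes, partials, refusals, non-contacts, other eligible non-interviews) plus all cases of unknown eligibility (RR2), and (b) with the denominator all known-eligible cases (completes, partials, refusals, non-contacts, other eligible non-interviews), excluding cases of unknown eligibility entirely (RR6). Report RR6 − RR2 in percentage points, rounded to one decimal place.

3.1

Refused = 45 + 182 = 227
Never reached = 92 + 59 = 151
Unknown eligibility = 42 + 13 = 55
Screened out, ineligible = 132 + 85 = 217
Num: 316 + 41 = 357
Denominator: 316 + 41 + 227 + 151 + 38 + 55 = 828
RR2 = 357 / 828 = 0.4312
Denominator: 316 + 41 + 227 + 151 + 38 = 773
RR6 = 357 / 773 = 0.4618
Difference = 46.18 − 43.12 = 3.06 percentage points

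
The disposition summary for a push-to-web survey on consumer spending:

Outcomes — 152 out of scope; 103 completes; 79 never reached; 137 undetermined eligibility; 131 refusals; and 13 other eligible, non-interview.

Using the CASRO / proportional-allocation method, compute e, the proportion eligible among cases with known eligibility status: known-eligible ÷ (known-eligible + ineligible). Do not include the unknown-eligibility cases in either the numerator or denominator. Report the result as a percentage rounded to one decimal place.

68.2%

Eligible (known) → 103 + 131 + 79 + 13 = 326
e = 326 / (326 + 152) = 326 / 478 = 0.6820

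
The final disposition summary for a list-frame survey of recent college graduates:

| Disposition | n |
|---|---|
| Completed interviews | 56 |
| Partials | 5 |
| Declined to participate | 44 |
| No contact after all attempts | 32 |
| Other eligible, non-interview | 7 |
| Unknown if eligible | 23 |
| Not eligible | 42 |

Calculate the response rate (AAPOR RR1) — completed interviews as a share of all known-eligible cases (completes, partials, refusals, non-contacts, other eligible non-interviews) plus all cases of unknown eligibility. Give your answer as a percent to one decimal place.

33.5%

Top = 56
Denominator = 56 + 5 + 44 + 32 + 7 + 23 = 167
RR1 = 56 / 167 = 0.3353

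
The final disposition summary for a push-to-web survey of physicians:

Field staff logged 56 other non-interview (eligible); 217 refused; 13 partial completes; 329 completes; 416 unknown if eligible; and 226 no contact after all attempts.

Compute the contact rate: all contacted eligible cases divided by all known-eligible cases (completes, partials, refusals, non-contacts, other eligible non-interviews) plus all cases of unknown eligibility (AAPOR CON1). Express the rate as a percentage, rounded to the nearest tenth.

Top = 329 + 13 + 217 + 56 = 615
Denominator = 329 + 13 + 217 + 226 + 56 + 416 = 1257
CON1 = 615 / 1257 = 0.4893

48.9%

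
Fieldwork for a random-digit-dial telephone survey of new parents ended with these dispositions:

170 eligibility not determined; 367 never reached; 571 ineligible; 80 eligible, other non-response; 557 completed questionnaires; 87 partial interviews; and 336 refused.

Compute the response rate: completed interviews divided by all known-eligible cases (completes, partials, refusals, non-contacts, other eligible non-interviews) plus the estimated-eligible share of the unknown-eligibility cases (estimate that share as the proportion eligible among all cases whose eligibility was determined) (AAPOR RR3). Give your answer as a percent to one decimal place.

Numerator = 557
Determined eligible = 557 + 87 + 336 + 367 + 80 = 1427
e = 1427 / (1427 + 571) = 1427 / 1998 = 0.7142
Estimated eligible among unknowns = 0.7142 × 170 = 121.41
Denominator = 1427 + 121.41 = 1548.41
RR3 = 557 / 1548.41 = 0.3597

36.0%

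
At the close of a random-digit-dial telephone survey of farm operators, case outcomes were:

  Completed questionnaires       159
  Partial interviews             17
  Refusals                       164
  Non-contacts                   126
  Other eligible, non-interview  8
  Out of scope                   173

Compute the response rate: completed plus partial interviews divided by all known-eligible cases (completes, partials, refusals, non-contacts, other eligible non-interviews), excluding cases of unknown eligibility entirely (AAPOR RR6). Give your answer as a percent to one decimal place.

Num: 159 + 17 = 176
Denominator: 159 + 17 + 164 + 126 + 8 = 474
RR6 = 176 / 474 = 0.3713

37.1%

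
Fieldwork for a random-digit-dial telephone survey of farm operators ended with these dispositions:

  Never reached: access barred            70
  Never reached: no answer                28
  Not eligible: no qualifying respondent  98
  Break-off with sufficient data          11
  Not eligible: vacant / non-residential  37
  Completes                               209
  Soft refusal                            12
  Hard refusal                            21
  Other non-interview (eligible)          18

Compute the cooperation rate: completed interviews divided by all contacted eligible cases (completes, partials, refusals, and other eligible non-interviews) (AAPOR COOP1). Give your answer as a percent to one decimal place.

Refusal or break-off = 21 + 12 = 33
No answer / not reached = 28 + 70 = 98
Screened out, ineligible = 98 + 37 = 135
Top → 209
Denominator → 209 + 11 + 33 + 18 = 271
COOP1 = 209 / 271 = 0.7712

77.1%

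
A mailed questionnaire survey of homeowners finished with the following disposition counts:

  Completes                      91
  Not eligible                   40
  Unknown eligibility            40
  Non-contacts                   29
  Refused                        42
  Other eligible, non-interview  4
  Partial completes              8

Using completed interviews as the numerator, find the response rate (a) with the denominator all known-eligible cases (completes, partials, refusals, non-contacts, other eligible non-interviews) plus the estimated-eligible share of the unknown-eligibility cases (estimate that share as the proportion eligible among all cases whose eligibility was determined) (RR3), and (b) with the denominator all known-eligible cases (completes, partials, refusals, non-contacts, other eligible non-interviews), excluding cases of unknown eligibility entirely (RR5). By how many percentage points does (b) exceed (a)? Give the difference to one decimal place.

8.2

Numerator: 91
Known eligible: 91 + 8 + 42 + 29 + 4 = 174
e = 174 / (174 + 40) = 174 / 214 = 0.8131
e × U: 0.8131 × 40 = 32.52
Denominator: 174 + 32.52 = 206.52
RR3 = 91 / 206.52 = 0.4406
Denominator: 91 + 8 + 42 + 29 + 4 = 174
RR5 = 91 / 174 = 0.5230
Difference = 52.30 − 44.06 = 8.24 percentage points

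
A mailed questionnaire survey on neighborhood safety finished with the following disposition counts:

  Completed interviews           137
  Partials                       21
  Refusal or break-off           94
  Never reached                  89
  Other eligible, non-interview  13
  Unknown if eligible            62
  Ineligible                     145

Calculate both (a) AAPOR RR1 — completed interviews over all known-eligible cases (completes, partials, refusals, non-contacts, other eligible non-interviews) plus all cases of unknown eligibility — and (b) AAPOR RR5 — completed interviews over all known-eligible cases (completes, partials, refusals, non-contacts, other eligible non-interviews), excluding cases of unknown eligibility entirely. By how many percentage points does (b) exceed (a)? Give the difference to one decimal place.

5.8

Numerator → 137
Denominator → 137 + 21 + 94 + 89 + 13 + 62 = 416
RR1 = 137 / 416 = 0.3293
Denominator → 137 + 21 + 94 + 89 + 13 = 354
RR5 = 137 / 354 = 0.3870
Difference = 38.70 − 32.93 = 5.77 percentage points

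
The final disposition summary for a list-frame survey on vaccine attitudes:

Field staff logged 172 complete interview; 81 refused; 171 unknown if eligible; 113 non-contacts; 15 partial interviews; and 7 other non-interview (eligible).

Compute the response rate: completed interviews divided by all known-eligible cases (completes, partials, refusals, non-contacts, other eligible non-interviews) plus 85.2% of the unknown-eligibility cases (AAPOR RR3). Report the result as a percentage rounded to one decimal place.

Top: 172
Known eligible: 172 + 15 + 81 + 113 + 7 = 388
e × U: 0.8520 × 171 = 145.69
Denominator: 388 + 145.69 = 533.69
RR3 = 172 / 533.69 = 0.3223

32.2%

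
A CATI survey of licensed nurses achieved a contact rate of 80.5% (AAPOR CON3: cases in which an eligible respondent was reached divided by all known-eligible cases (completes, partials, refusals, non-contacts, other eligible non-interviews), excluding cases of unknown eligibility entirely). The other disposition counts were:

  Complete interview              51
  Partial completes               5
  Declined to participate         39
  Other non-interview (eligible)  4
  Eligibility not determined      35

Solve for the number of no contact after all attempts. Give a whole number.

24

Num → 51 + 5 + 39 + 4 = 99
CON3 = 99 / D = 0.805
D = 99 / 0.805 = 123.0
Rest of base = 99
no contact after all attempts = 123.0 − 99 ≈ 24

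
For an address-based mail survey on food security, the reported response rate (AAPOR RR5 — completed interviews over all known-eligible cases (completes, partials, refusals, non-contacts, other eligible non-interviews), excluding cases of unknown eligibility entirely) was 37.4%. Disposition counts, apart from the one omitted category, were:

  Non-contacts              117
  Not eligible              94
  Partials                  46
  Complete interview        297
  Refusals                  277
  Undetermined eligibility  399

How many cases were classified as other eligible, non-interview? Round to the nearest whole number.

57

RR5 = 297 / D = 0.374
D = 297 / 0.374 = 794.1
Other denominator terms total 737
other eligible, non-interview = 794.1 − 737 ≈ 57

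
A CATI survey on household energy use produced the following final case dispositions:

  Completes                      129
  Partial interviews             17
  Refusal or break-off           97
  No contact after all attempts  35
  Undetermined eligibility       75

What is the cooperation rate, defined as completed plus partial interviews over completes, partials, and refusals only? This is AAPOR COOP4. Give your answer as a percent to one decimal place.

Top → 129 + 17 = 146
Base → 129 + 17 + 97 = 243
COOP4 = 146 / 243 = 0.6008

60.1%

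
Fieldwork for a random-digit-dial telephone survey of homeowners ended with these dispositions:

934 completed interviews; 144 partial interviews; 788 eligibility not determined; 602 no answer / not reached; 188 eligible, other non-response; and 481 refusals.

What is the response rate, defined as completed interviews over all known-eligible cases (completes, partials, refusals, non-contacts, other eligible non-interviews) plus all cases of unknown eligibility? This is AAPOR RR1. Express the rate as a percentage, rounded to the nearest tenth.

29.8%

Numerator: 934
Denom: 934 + 144 + 481 + 602 + 188 + 788 = 3137
RR1 = 934 / 3137 = 0.2977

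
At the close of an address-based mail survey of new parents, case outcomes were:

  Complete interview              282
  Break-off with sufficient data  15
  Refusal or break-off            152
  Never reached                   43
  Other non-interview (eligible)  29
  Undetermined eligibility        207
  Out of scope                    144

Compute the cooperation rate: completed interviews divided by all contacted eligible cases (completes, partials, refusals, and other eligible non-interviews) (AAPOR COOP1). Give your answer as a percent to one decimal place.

Num → 282
Denom → 282 + 15 + 152 + 29 = 478
COOP1 = 282 / 478 = 0.5900

59.0%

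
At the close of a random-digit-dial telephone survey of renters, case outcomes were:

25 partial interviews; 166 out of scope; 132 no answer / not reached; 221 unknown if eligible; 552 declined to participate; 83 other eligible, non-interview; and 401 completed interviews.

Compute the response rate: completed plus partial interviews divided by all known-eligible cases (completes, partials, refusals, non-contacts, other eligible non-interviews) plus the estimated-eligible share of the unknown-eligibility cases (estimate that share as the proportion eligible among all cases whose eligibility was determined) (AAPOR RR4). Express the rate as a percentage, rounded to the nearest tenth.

Numerator → 401 + 25 = 426
Eligible (known) → 401 + 25 + 552 + 132 + 83 = 1193
e = 1193 / (1193 + 166) = 1193 / 1359 = 0.8779
Eligible share of unknowns → 0.8779 × 221 = 194.02
Denom → 1193 + 194.02 = 1387.02
RR4 = 426 / 1387.02 = 0.3071

30.7%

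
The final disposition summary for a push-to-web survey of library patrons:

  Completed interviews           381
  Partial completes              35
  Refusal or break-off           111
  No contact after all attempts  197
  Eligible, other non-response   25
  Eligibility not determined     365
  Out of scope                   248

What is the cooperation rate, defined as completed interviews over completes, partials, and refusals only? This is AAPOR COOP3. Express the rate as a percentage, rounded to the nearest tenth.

72.3%

Num: 381
Base: 381 + 35 + 111 = 527
COOP3 = 381 / 527 = 0.7230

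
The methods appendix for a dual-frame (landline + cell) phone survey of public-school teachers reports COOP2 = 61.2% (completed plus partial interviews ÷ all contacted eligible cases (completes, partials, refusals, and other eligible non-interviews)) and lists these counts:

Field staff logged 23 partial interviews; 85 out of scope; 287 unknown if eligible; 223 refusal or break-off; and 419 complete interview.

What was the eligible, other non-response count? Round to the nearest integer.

Num: 419 + 23 = 442
COOP2 = 442 / D = 0.612
D = 442 / 0.612 = 722.2
Remaining denominator categories sum to 665
eligible, other non-response = 722.2 − 665 ≈ 57

57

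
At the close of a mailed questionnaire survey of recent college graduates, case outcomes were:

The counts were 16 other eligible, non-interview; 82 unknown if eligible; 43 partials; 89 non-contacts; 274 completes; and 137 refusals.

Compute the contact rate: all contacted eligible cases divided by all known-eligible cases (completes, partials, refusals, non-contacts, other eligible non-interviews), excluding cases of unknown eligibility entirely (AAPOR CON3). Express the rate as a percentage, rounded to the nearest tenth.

84.1%

Num → 274 + 43 + 137 + 16 = 470
Denominator → 274 + 43 + 137 + 89 + 16 = 559
CON3 = 470 / 559 = 0.8408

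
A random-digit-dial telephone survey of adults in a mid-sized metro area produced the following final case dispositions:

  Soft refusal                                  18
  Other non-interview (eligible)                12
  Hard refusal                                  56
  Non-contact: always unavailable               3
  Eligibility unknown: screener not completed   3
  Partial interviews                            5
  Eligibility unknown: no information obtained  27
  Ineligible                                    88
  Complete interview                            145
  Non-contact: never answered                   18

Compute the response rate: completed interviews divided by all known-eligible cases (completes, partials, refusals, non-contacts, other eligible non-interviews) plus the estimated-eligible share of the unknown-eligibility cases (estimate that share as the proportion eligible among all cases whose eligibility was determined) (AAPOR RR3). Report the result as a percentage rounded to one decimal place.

Refusal or break-off = 56 + 18 = 74
No contact after all attempts = 18 + 3 = 21
Undetermined eligibility = 3 + 27 = 30
Top = 145
Determined eligible = 145 + 5 + 74 + 21 + 12 = 257
e = 257 / (257 + 88) = 257 / 345 = 0.7449
Eligible share of unknowns = 0.7449 × 30 = 22.35
Base = 257 + 22.35 = 279.35
RR3 = 145 / 279.35 = 0.5191

51.9%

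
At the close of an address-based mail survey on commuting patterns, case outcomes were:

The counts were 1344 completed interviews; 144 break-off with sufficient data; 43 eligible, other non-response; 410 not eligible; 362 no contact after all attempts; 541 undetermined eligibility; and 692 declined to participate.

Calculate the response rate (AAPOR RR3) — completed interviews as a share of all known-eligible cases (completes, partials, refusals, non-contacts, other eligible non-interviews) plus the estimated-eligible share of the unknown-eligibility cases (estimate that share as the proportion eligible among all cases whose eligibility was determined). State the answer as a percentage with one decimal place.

44.0%

Top → 1344
Determined eligible → 1344 + 144 + 692 + 362 + 43 = 2585
e = 2585 / (2585 + 410) = 2585 / 2995 = 0.8631
e × U → 0.8631 × 541 = 466.94
Denominator → 2585 + 466.94 = 3051.94
RR3 = 1344 / 3051.94 = 0.4404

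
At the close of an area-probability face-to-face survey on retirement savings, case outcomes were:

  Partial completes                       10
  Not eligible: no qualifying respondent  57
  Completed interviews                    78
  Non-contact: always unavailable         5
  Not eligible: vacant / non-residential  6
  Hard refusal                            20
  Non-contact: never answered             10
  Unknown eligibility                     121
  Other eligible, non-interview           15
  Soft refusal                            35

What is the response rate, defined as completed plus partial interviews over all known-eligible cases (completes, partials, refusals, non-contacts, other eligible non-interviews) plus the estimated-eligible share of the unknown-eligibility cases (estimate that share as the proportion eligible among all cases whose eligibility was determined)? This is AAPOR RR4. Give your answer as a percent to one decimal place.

Refusal or break-off = 20 + 35 = 55
Never reached = 10 + 5 = 15
Screened out, ineligible = 57 + 6 = 63
Num = 78 + 10 = 88
Eligible (known) = 78 + 10 + 55 + 15 + 15 = 173
e = 173 / (173 + 63) = 173 / 236 = 0.7331
Eligible share of unknowns = 0.7331 × 121 = 88.71
Denom = 173 + 88.71 = 261.71
RR4 = 88 / 261.71 = 0.3363

33.6%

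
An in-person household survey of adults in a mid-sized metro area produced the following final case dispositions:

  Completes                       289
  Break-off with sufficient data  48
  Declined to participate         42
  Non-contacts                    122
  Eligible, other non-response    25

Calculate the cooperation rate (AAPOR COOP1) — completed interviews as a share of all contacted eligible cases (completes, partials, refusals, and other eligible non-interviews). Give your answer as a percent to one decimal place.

71.5%

Num: 289
Base: 289 + 48 + 42 + 25 = 404
COOP1 = 289 / 404 = 0.7153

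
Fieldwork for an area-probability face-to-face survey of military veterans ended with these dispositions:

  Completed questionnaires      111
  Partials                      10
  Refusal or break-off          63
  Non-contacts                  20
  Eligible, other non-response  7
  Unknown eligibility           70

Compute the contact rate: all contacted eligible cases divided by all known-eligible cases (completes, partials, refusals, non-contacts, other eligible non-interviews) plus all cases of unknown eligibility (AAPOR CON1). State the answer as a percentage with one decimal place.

68.0%

Num = 111 + 10 + 63 + 7 = 191
Denominator = 111 + 10 + 63 + 20 + 7 + 70 = 281
CON1 = 191 / 281 = 0.6797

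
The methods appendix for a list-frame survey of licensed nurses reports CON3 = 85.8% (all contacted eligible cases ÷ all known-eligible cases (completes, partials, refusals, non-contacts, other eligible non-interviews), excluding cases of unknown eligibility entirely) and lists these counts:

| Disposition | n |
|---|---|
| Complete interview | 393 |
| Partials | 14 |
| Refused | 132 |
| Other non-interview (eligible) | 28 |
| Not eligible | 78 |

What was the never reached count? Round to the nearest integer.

94

Top → 393 + 14 + 132 + 28 = 567
CON3 = 567 / D = 0.858
D = 567 / 0.858 = 660.8
Remaining denominator categories sum to 567
never reached = 660.8 − 567 ≈ 94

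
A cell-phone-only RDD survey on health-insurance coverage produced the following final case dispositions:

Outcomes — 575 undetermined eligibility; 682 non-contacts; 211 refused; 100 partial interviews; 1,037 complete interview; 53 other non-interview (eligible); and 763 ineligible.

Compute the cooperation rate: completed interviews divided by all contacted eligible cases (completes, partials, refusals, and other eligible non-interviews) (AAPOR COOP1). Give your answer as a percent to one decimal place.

74.0%

Top: 1037
Denominator: 1037 + 100 + 211 + 53 = 1401
COOP1 = 1037 / 1401 = 0.7402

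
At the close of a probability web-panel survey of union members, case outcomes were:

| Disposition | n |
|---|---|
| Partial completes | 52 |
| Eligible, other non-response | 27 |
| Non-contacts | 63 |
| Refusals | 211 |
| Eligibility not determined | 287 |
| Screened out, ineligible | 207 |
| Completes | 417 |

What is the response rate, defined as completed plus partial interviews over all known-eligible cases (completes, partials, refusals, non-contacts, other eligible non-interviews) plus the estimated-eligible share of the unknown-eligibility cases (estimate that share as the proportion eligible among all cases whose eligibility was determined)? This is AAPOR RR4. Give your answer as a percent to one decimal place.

Num: 417 + 52 = 469
Eligible (known): 417 + 52 + 211 + 63 + 27 = 770
e = 770 / (770 + 207) = 770 / 977 = 0.7881
Eligible share of unknowns: 0.7881 × 287 = 226.18
Base: 770 + 226.18 = 996.18
RR4 = 469 / 996.18 = 0.4708

47.1%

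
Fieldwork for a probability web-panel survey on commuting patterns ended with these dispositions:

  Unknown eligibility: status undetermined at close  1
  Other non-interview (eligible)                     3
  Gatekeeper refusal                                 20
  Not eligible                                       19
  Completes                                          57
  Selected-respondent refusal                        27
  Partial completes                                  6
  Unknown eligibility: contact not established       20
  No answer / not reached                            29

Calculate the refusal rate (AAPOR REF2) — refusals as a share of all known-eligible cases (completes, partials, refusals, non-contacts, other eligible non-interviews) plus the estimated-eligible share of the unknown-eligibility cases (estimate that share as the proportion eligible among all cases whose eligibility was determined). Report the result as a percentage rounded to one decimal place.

29.3%

Refusal or break-off = 20 + 27 = 47
Unknown if eligible = 20 + 1 = 21
Top: 47
Known eligible: 57 + 6 + 47 + 29 + 3 = 142
e = 142 / (142 + 19) = 142 / 161 = 0.8820
Eligible share of unknowns: 0.8820 × 21 = 18.52
Base: 142 + 18.52 = 160.52
REF2 = 47 / 160.52 = 0.2928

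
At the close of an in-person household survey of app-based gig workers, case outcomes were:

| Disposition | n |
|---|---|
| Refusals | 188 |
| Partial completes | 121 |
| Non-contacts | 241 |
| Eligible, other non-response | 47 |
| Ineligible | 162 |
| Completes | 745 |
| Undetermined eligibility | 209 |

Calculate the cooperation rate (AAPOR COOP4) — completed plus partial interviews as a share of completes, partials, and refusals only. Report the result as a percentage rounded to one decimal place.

Top = 745 + 121 = 866
Denominator = 745 + 121 + 188 = 1054
COOP4 = 866 / 1054 = 0.8216

82.2%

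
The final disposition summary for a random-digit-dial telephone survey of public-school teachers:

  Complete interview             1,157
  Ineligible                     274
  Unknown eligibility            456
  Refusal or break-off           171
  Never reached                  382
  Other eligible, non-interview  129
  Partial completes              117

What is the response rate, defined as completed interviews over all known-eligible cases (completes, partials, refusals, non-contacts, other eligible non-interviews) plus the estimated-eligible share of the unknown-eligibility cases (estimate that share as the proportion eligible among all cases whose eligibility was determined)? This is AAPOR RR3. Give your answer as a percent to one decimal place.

Num → 1157
Known eligible → 1157 + 117 + 171 + 382 + 129 = 1956
e = 1956 / (1956 + 274) = 1956 / 2230 = 0.8771
Eligible share of unknowns → 0.8771 × 456 = 399.96
Base → 1956 + 399.96 = 2355.96
RR3 = 1157 / 2355.96 = 0.4911

49.1%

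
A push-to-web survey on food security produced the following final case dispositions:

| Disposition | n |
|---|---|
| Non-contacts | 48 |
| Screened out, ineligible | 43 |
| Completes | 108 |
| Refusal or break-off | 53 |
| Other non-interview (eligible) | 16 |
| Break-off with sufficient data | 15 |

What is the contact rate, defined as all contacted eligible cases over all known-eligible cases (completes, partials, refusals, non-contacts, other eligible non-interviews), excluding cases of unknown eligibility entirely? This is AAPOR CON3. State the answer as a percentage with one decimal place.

Numerator = 108 + 15 + 53 + 16 = 192
Base = 108 + 15 + 53 + 48 + 16 = 240
CON3 = 192 / 240 = 0.8000

80.0%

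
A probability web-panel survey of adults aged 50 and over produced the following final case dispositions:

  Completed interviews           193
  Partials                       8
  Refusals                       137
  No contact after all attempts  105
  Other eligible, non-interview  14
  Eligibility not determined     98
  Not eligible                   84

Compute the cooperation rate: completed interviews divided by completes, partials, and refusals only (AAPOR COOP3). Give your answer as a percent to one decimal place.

Num → 193
Denom → 193 + 8 + 137 = 338
COOP3 = 193 / 338 = 0.5710

57.1%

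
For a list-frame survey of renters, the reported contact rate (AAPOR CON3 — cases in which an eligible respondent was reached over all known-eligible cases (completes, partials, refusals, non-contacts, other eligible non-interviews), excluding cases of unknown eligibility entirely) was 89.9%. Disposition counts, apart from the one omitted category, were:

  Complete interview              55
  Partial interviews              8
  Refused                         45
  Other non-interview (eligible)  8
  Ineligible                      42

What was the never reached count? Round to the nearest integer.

Numerator: 55 + 8 + 45 + 8 = 116
CON3 = 116 / D = 0.899
D = 116 / 0.899 = 129.0
Rest of base = 116
never reached = 129.0 − 116 ≈ 13

13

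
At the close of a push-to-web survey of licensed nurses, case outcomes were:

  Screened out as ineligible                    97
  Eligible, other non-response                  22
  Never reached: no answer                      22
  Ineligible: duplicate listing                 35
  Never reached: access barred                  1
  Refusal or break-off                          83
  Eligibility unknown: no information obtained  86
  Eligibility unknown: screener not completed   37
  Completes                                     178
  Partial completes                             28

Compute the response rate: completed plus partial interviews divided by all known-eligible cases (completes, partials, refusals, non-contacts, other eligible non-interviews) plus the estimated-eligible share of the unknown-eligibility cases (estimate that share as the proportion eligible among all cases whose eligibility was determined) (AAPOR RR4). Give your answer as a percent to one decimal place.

48.8%

No answer / not reached = 22 + 1 = 23
Unknown if eligible = 37 + 86 = 123
Out of scope = 97 + 35 = 132
Num: 178 + 28 = 206
Determined eligible: 178 + 28 + 83 + 23 + 22 = 334
e = 334 / (334 + 132) = 334 / 466 = 0.7167
e × U: 0.7167 × 123 = 88.15
Base: 334 + 88.15 = 422.15
RR4 = 206 / 422.15 = 0.4880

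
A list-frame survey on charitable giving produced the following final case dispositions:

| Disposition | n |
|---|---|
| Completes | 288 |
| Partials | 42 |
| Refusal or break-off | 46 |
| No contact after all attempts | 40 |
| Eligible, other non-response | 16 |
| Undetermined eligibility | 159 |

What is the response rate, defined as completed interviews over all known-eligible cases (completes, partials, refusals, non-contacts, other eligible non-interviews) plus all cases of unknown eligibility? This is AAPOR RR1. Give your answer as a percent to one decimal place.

Numerator: 288
Denom: 288 + 42 + 46 + 40 + 16 + 159 = 591
RR1 = 288 / 591 = 0.4873

48.7%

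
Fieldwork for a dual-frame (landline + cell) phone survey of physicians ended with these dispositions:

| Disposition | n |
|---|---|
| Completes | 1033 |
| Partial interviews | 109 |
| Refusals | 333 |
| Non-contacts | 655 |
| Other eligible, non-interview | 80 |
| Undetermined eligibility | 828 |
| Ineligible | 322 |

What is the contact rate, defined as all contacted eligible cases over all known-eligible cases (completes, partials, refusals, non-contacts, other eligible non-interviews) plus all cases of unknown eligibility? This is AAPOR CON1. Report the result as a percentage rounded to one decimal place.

51.2%

Top → 1033 + 109 + 333 + 80 = 1555
Denom → 1033 + 109 + 333 + 655 + 80 + 828 = 3038
CON1 = 1555 / 3038 = 0.5118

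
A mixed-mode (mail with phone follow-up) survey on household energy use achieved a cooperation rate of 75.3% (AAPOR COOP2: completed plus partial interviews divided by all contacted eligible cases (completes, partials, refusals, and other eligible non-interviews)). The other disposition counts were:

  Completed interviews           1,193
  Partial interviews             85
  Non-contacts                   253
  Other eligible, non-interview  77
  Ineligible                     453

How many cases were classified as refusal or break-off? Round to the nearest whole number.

Num = 1193 + 85 = 1278
COOP2 = 1278 / D = 0.753
D = 1278 / 0.753 = 1697.2
Other denominator terms total 1355
refusal or break-off = 1697.2 − 1355 ≈ 342

342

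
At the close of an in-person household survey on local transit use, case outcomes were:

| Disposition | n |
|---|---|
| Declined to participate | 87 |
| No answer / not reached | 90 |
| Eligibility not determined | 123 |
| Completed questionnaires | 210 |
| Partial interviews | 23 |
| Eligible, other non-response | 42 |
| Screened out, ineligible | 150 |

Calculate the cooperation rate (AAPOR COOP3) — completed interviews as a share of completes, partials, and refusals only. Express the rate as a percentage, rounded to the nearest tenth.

Top: 210
Denominator: 210 + 23 + 87 = 320
COOP3 = 210 / 320 = 0.6562

65.6%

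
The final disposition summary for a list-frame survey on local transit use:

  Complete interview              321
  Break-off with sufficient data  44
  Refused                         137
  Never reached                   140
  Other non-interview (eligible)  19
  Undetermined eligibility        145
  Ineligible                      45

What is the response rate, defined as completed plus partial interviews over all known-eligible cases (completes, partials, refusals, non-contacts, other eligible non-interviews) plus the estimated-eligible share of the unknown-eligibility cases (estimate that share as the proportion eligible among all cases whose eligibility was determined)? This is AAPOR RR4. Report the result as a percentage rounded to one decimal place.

Num = 321 + 44 = 365
Determined eligible = 321 + 44 + 137 + 140 + 19 = 661
e = 661 / (661 + 45) = 661 / 706 = 0.9363
e × U = 0.9363 × 145 = 135.76
Denominator = 661 + 135.76 = 796.76
RR4 = 365 / 796.76 = 0.4581

45.8%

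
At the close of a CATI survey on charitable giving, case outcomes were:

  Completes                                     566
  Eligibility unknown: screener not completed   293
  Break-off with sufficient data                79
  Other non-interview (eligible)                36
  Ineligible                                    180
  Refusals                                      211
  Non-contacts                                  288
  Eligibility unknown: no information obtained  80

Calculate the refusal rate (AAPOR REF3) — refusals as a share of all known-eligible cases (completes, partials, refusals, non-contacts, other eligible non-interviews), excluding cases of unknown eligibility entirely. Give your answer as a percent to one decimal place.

17.9%

Unknown eligibility = 293 + 80 = 373
Top: 211
Base: 566 + 79 + 211 + 288 + 36 = 1180
REF3 = 211 / 1180 = 0.1788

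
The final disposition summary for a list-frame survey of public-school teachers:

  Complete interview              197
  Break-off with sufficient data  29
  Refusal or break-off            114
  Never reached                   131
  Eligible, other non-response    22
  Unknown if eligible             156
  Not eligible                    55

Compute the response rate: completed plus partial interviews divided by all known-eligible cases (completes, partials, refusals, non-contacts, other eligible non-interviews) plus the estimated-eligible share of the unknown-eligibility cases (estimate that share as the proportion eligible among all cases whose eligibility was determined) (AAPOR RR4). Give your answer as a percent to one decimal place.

35.7%

Num: 197 + 29 = 226
Known eligible: 197 + 29 + 114 + 131 + 22 = 493
e = 493 / (493 + 55) = 493 / 548 = 0.8996
Estimated eligible among unknowns: 0.8996 × 156 = 140.34
Denominator: 493 + 140.34 = 633.34
RR4 = 226 / 633.34 = 0.3568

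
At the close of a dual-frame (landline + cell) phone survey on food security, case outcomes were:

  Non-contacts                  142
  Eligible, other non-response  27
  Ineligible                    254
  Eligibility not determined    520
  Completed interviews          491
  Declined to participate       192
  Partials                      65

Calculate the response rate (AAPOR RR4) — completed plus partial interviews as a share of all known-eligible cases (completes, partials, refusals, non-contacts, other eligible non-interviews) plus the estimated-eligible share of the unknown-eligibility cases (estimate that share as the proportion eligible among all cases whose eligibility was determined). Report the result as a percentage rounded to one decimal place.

Numerator: 491 + 65 = 556
Known eligible: 491 + 65 + 192 + 142 + 27 = 917
e = 917 / (917 + 254) = 917 / 1171 = 0.7831
Estimated eligible among unknowns: 0.7831 × 520 = 407.21
Denom: 917 + 407.21 = 1324.21
RR4 = 556 / 1324.21 = 0.4199

42.0%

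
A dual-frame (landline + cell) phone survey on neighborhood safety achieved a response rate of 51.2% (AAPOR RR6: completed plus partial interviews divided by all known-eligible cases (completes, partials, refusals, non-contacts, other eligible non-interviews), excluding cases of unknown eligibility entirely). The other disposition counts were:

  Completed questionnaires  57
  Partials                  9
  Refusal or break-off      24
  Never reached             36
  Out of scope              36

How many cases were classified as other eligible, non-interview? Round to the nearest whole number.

3

Top = 57 + 9 = 66
RR6 = 66 / D = 0.512
D = 66 / 0.512 = 128.9
Other denominator terms total 126
other eligible, non-interview = 128.9 − 126 ≈ 3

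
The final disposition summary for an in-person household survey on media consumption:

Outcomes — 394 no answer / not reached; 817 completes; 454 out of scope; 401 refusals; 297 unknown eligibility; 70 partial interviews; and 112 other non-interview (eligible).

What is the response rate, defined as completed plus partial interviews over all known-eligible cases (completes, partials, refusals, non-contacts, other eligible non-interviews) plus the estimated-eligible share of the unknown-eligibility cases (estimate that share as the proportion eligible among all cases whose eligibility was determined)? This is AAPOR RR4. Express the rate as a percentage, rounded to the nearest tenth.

Numerator → 817 + 70 = 887
Eligible (known) → 817 + 70 + 401 + 394 + 112 = 1794
e = 1794 / (1794 + 454) = 1794 / 2248 = 0.7980
e × U → 0.7980 × 297 = 237.01
Denom → 1794 + 237.01 = 2031.01
RR4 = 887 / 2031.01 = 0.4367

43.7%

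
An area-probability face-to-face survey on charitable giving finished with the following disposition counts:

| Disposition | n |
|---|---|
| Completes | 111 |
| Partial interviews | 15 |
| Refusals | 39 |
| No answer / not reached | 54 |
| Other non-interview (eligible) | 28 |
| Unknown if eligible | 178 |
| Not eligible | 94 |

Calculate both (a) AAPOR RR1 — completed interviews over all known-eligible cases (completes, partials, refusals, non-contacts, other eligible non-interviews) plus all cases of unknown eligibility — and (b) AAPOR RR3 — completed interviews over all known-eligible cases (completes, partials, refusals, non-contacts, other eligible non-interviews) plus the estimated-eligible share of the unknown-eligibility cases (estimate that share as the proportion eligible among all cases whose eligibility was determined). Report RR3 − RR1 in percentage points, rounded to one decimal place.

3.4

Top → 111
Denominator → 111 + 15 + 39 + 54 + 28 + 178 = 425
RR1 = 111 / 425 = 0.2612
Determined eligible → 111 + 15 + 39 + 54 + 28 = 247
e = 247 / (247 + 94) = 247 / 341 = 0.7243
Estimated eligible among unknowns → 0.7243 × 178 = 128.93
Denominator → 247 + 128.93 = 375.93
RR3 = 111 / 375.93 = 0.2953
Difference = 29.53 − 26.12 = 3.41 percentage points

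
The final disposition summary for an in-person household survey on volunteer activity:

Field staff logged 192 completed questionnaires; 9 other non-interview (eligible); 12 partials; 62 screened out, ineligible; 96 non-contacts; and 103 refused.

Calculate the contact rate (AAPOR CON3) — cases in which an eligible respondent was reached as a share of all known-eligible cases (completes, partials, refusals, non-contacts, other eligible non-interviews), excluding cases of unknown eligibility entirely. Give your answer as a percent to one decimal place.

Num: 192 + 12 + 103 + 9 = 316
Denominator: 192 + 12 + 103 + 96 + 9 = 412
CON3 = 316 / 412 = 0.7670

76.7%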